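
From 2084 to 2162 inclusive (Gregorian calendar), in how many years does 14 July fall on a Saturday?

12

Track 14 July's weekday year by year (advancing +1, or +2 across a Feb 29):
  2084: Fri  2085: Sat (+1) ✓  2086: Sun (+1)  2087: Mon (+1)  2088: Wed (+2)
  2089: Thu (+1)  2090: Fri (+1)  2091: Sat (+1) ✓  2092: Mon (+2)  2093: Tue (+1)
  2094: Wed (+1)  2095: Thu (+1)  2096: Sat (+2) ✓  2097: Sun (+1)  … (51 more years) …
  2149: Mon (+1)  2150: Tue (+1)  2151: Wed (+1)  2152: Fri (+2)  2153: Sat (+1) ✓
  2154: Sun (+1)  2155: Mon (+1)  2156: Wed (+2)  2157: Thu (+1)  2158: Fri (+1)
  2159: Sat (+1) ✓  2160: Mon (+2)  2161: Tue (+1)  2162: Wed (+1)
Saturday years: 2085, 2091, 2096, 2103, 2108, 2114, 2125, 2131, 2136, 2142, 2153, 2159 — 12 in total.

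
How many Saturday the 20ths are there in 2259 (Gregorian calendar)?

Check the 20th of each month of 2259: Jan 20: Thu, Feb 20: Sun, Mar 20: Sun, Apr 20: Wed, May 20: Fri, Jun 20: Mon, Jul 20: Wed, Aug 20: Sat, Sep 20: Tue, Oct 20: Thu, Nov 20: Sun, Dec 20: Tue.
Saturday occurs in August — 1 month.

1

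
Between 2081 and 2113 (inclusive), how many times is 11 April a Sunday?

5

Track 11 April's weekday year by year (advancing +1, or +2 across a Feb 29):
  2081: Fri  2082: Sat (+1)  2083: Sun (+1) ✓  2084: Tue (+2)  2085: Wed (+1)
  2086: Thu (+1)  2087: Fri (+1)  2088: Sun (+2) ✓  2089: Mon (+1)  2090: Tue (+1)
  2091: Wed (+1)  2092: Fri (+2)  2093: Sat (+1)  2094: Sun (+1) ✓  … (5 more years) …
  2100: Sun (+1) ✓  2101: Mon (+1)  2102: Tue (+1)  2103: Wed (+1)  2104: Fri (+2)
  2105: Sat (+1)  2106: Sun (+1) ✓  2107: Mon (+1)  2108: Wed (+2)  2109: Thu (+1)
  2110: Fri (+1)  2111: Sat (+1)  2112: Mon (+2)  2113: Tue (+1)
Sunday years: 2083, 2088, 2094, 2100, 2106 — 5 in total.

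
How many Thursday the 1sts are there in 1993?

Check the 1st of each month of 1993: Jan 1: Fri, Feb 1: Mon, Mar 1: Mon, Apr 1: Thu, May 1: Sat, Jun 1: Tue, Jul 1: Thu, Aug 1: Sun, Sep 1: Wed, Oct 1: Fri, Nov 1: Mon, Dec 1: Wed.
Thursday occurs in April, July — 2 months.

2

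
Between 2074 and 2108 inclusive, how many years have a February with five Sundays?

February has 28 days (29 in leap years); it has five Sundays when Sunday falls among the first (month-length − 28) days — i.e. when February 1 is Sunday in a leap year (never in a common year).
February 1 by year: 2074:Thu 2075:Fri 2076:Sat 2077:Mon 2078:Tue 2079:Wed 2080:Thu 2081:Sat 2082:Sun 2083:Mon 2084:Tue 2085:Thu 2086:Fri 2087:Sat 2088:Sun✓ …(5 more)… 2094:Mon 2095:Tue 2096:Wed 2097:Fri 2098:Sat 2099:Sun 2100:Mon 2101:Tue 2102:Wed 2103:Thu 2104:Fri 2105:Sun 2106:Mon 2107:Tue 2108:Wed
Years with five Sundays: 2088 → 1.

1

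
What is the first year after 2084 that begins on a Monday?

Jan 1 advances by 2 weekdays after a leap year and by 1 after a common year.
2084: Jan 1 is Saturday (leap).
2085: Monday
2085 begins on a Monday

2085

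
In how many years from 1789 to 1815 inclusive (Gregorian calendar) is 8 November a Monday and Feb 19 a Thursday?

0

Check each year's weekday for 8 November and Feb 19:
  1789: Sun/Thu  1790: Mon/Fri  1791: Tue/Sat  1792: Thu/Sun  1793: Fri/Tue  1794: Sat/Wed  1795: Sun/Thu  1796: Tue/Fri  1797: Wed/Sun  1798: Thu/Mon  1799: Fri/Tue  1800: Sat/Wed  1801: Sun/Thu  1802: Mon/Fri  1803: Tue/Sat  1804: Thu/Sun  1805: Fri/Tue  1806: Sat/Wed  1807: Sun/Thu  1808: Tue/Fri  1809: Wed/Sun  1810: Thu/Mon  1811: Fri/Tue  1812: Sun/Wed  1813: Mon/Fri  1814: Tue/Sat  1815: Wed/Sun
Both conditions hold in: no year — 0.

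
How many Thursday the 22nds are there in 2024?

2

Check the 22nd of each month of 2024: Jan 22: Mon, Feb 22: Thu, Mar 22: Fri, Apr 22: Mon, May 22: Wed, Jun 22: Sat, Jul 22: Mon, Aug 22: Thu, Sep 22: Sun, Oct 22: Tue, Nov 22: Fri, Dec 22: Sun.
Thursday occurs in February, August — 2 months.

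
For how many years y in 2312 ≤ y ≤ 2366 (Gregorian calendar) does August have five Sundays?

August has 31 days; it has five Sundays when Sunday falls among the first (month-length − 28) days — i.e. when August 1 is one of Sunday/Saturday/Friday.
August 1 by year: 2312:Thu 2313:Fri✓ 2314:Sat✓ 2315:Sun✓ 2316:Tue 2317:Wed 2318:Thu 2319:Fri✓ 2320:Sun✓ 2321:Mon 2322:Tue 2323:Wed 2324:Fri✓ 2325:Sat✓ 2326:Sun✓ …(25 more)… 2352:Fri✓ 2353:Sat✓ 2354:Sun✓ 2355:Mon 2356:Wed 2357:Thu 2358:Fri✓ 2359:Sat✓ 2360:Mon 2361:Tue 2362:Wed 2363:Thu 2364:Sat✓ 2365:Sun✓ 2366:Mon
Years with five Sundays: 2313, 2314, 2315, 2319, 2320, 2324, 2325, 2326, 2330, 2331, 2336, 2337, 2341, 2342, 2343, 2347, 2348, 2352, 2353, 2354, 2358, 2359, 2364, 2365 → 24.

24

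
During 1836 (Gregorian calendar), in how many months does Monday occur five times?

A month of length L has five Mondays iff its first Monday is on day ≤ L−28 (so day 1–3 in a 31-day month, 1–2 in a 30-day month, day 1 in a leap February).
Checking each month of 1836: Jan starts Fri (31d); Feb starts Mon (29d) ✓; Mar starts Tue (31d); Apr starts Fri (30d); May starts Sun (31d) ✓; Jun starts Wed (30d); Jul starts Fri (31d); Aug starts Mon (31d) ✓; Sep starts Thu (30d); Oct starts Sat (31d) ✓; Nov starts Tue (30d); Dec starts Thu (31d).
Five-Monday months: February, May, August, October → 4.

4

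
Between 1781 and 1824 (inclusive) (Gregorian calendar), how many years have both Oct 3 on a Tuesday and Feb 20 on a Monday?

4

Check each year's weekday for Oct 3 and Feb 20:
  1781: Wed/Tue  1782: Thu/Wed  1783: Fri/Thu  1784: Sun/Fri  1785: Mon/Sun  1786: Tue/Mon ✓  1787: Wed/Tue  1788: Fri/Wed  1789: Sat/Fri  1790: Sun/Sat  1791: Mon/Sun  1792: Wed/Mon  1793: Thu/Wed  1794: Fri/Thu  …(16 more)…  1811: Thu/Wed  1812: Sat/Thu  1813: Sun/Sat  1814: Mon/Sun  1815: Tue/Mon ✓  1816: Thu/Tue  1817: Fri/Thu  1818: Sat/Fri  1819: Sun/Sat  1820: Tue/Sun  1821: Wed/Tue  1822: Thu/Wed  1823: Fri/Thu  1824: Sun/Fri
Both conditions hold in: 1786, 1797, 1809, 1815 — 4.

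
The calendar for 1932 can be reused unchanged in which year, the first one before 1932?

1904

Two years share a calendar iff Jan 1 falls on the same weekday and both are leap or both are common. 1932: Jan 1 is Friday, leap year.
1931: Jan 1 Thursday, common
1930: Jan 1 Wednesday, common
1929: Jan 1 Tuesday, common
1928: Jan 1 Sunday, leap
1927: Jan 1 Saturday, common
1926: Jan 1 Friday, common
1925: Jan 1 Thursday, common
1924: Jan 1 Tuesday, leap
1923: Jan 1 Monday, common
1922: Jan 1 Sunday, common
1921: Jan 1 Saturday, common
1920: Jan 1 Thursday, leap
1919: Jan 1 Wednesday, common
1918: Jan 1 Tuesday, common
1917: Jan 1 Monday, common
1916: Jan 1 Saturday, leap
1915: Jan 1 Friday, common
1914: Jan 1 Thursday, common
1913: Jan 1 Wednesday, common
1912: Jan 1 Monday, leap
1911: Jan 1 Sunday, common
1910: Jan 1 Saturday, common
1909: Jan 1 Friday, common
1908: Jan 1 Wednesday, leap
1907: Jan 1 Tuesday, common
1906: Jan 1 Monday, common
1905: Jan 1 Sunday, common
1904: Jan 1 Friday, leap
1904 matches on both conditions.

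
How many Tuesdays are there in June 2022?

4

June 2022 has 30 days and begins on Wednesday.
The first Tuesday is June 7.
Tuesdays fall on 7, 14, 21, 28 — that's 4.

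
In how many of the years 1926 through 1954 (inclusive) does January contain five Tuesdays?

January has 31 days; it has five Tuesdays when Tuesday falls among the first (month-length − 28) days — i.e. when January 1 is one of Tuesday/Monday/Sunday.
January 1 by year: 1926:Fri 1927:Sat 1928:Sun✓ 1929:Tue✓ 1930:Wed 1931:Thu 1932:Fri 1933:Sun✓ 1934:Mon✓ 1935:Tue✓ 1936:Wed 1937:Fri 1938:Sat 1939:Sun✓ 1940:Mon✓ 1941:Wed 1942:Thu 1943:Fri 1944:Sat 1945:Mon✓ 1946:Tue✓ 1947:Wed 1948:Thu 1949:Sat 1950:Sun✓ 1951:Mon✓ 1952:Tue✓ 1953:Thu 1954:Fri
Years with five Tuesdays: 1928, 1929, 1933, 1934, 1935, 1939, 1940, 1945, 1946, 1950, 1951, 1952 → 12.

12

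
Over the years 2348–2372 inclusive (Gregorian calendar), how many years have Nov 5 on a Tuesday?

Track Nov 5's weekday year by year (advancing +1, or +2 across a Feb 29):
  2348: Fri  2349: Sat (+1)  2350: Sun (+1)  2351: Mon (+1)  2352: Wed (+2)
  2353: Thu (+1)  2354: Fri (+1)  2355: Sat (+1)  2356: Mon (+2)  2357: Tue (+1) ✓
  2358: Wed (+1)  2359: Thu (+1)  2360: Sat (+2)  2361: Sun (+1)  2362: Mon (+1)
  2363: Tue (+1) ✓  2364: Thu (+2)  2365: Fri (+1)  2366: Sat (+1)  2367: Sun (+1)
  2368: Tue (+2) ✓  2369: Wed (+1)  2370: Thu (+1)  2371: Fri (+1)  2372: Sun (+2)
Tuesday years: 2357, 2363, 2368 — 3 in total.

3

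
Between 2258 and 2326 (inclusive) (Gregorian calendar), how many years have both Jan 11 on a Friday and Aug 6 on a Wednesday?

Check each year's weekday for Jan 11 and Aug 6:
  2258: Mon/Fri  2259: Tue/Sat  2260: Wed/Mon  2261: Fri/Tue  2262: Sat/Wed  2263: Sun/Thu  2264: Mon/Sat  2265: Wed/Sun  2266: Thu/Mon  2267: Fri/Tue  2268: Sat/Thu  2269: Mon/Fri  2270: Tue/Sat  2271: Wed/Sun  …(41 more)…  2313: Sat/Wed  2314: Sun/Thu  2315: Mon/Fri  2316: Tue/Sun  2317: Thu/Mon  2318: Fri/Tue  2319: Sat/Wed  2320: Sun/Fri  2321: Tue/Sat  2322: Wed/Sun  2323: Thu/Mon  2324: Fri/Wed ✓  2325: Sun/Thu  2326: Mon/Fri
Both conditions hold in: 2284, 2324 — 2.

2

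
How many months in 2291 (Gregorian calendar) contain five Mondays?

4

A month of length L has five Mondays iff its first Monday is on day ≤ L−28 (so day 1–3 in a 31-day month, 1–2 in a 30-day month, day 1 in a leap February).
Checking each month of 2291: Jan starts Thu (31d); Feb starts Sun (28d); Mar starts Sun (31d) ✓; Apr starts Wed (30d); May starts Fri (31d); Jun starts Mon (30d) ✓; Jul starts Wed (31d); Aug starts Sat (31d) ✓; Sep starts Tue (30d); Oct starts Thu (31d); Nov starts Sun (30d) ✓; Dec starts Tue (31d).
Five-Monday months: March, June, August, November → 4.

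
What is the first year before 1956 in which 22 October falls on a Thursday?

1953

From one year to the next, a fixed date's weekday advances by 1, or by 2 when a Feb 29 lies between the two dates.
1956: October 22 is Monday.
1955: Saturday (−2)
1954: Friday (−1)
1953: Thursday (−1)
22 October falls on a Thursday in 1953.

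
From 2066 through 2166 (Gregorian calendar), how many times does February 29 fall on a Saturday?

3

Leap years in 2066–2166: 24 of them.
Feb 29 weekday advances by 5 (mod 7) from one leap year to the next four years later (or differs when a century non-leap intervenes).
Leap-day weekdays: 2068:Wed 2072:Mon 2076:Sat✓ 2080:Thu 2084:Tue 2088:Sun 2092:Fri 2096:Wed 2104:Fri 2108:Wed 2112:Mon 2116:Sat✓ 2120:Thu 2124:Tue 2128:Sun 2132:Fri 2136:Wed 2140:Mon 2144:Sat✓ 2148:Thu 2152:Tue 2156:Sun 2160:Fri 2164:Wed
Saturday: 2076, 2116, 2144 → 3.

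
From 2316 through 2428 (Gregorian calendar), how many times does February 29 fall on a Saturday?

4

Leap years in 2316–2428: 29 of them.
Feb 29 weekday advances by 5 (mod 7) from one leap year to the next four years later (or differs when a century non-leap intervenes).
Leap-day weekdays: 2316:Tue 2320:Sun 2324:Fri 2328:Wed 2332:Mon 2336:Sat✓ 2340:Thu 2344:Tue 2348:Sun 2352:Fri 2356:Wed 2360:Mon 2364:Sat✓ …(3 more)… 2380:Fri 2384:Wed 2388:Mon 2392:Sat✓ 2396:Thu 2400:Tue 2404:Sun 2408:Fri 2412:Wed 2416:Mon 2420:Sat✓ 2424:Thu 2428:Tue
Saturday: 2336, 2364, 2392, 2420 → 4.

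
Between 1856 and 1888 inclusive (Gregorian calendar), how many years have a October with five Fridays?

October has 31 days; it has five Fridays when Friday falls among the first (month-length − 28) days — i.e. when October 1 is one of Friday/Thursday/Wednesday.
October 1 by year: 1856:Wed✓ 1857:Thu✓ 1858:Fri✓ 1859:Sat 1860:Mon 1861:Tue 1862:Wed✓ 1863:Thu✓ 1864:Sat 1865:Sun 1866:Mon 1867:Tue 1868:Thu✓ 1869:Fri✓ 1870:Sat …(3 more)… 1874:Thu✓ 1875:Fri✓ 1876:Sun 1877:Mon 1878:Tue 1879:Wed✓ 1880:Fri✓ 1881:Sat 1882:Sun 1883:Mon 1884:Wed✓ 1885:Thu✓ 1886:Fri✓ 1887:Sat 1888:Mon
Years with five Fridays: 1856, 1857, 1858, 1862, 1863, 1868, 1869, 1873, 1874, 1875, 1879, 1880, 1884, 1885, 1886 → 15.

15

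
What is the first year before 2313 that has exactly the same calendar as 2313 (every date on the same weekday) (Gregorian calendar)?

2302

Two years share a calendar iff Jan 1 falls on the same weekday and both are leap or both are common. 2313: Jan 1 is Wednesday, common year.
2312: Jan 1 Monday, leap
2311: Jan 1 Sunday, common
2310: Jan 1 Saturday, common
2309: Jan 1 Friday, common
2308: Jan 1 Wednesday, leap
2307: Jan 1 Tuesday, common
2306: Jan 1 Monday, common
2305: Jan 1 Sunday, common
2304: Jan 1 Friday, leap
2303: Jan 1 Thursday, common
2302: Jan 1 Wednesday, common
2302 matches on both conditions.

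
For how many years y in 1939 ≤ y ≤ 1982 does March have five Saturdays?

March has 31 days; it has five Saturdays when Saturday falls among the first (month-length − 28) days — i.e. when March 1 is one of Saturday/Friday/Thursday.
March 1 by year: 1939:Wed 1940:Fri✓ 1941:Sat✓ 1942:Sun 1943:Mon 1944:Wed 1945:Thu✓ 1946:Fri✓ 1947:Sat✓ 1948:Mon 1949:Tue 1950:Wed 1951:Thu✓ 1952:Sat✓ 1953:Sun …(14 more)… 1968:Fri✓ 1969:Sat✓ 1970:Sun 1971:Mon 1972:Wed 1973:Thu✓ 1974:Fri✓ 1975:Sat✓ 1976:Mon 1977:Tue 1978:Wed 1979:Thu✓ 1980:Sat✓ 1981:Sun 1982:Mon
Years with five Saturdays: 1940, 1941, 1945, 1946, 1947, 1951, 1952, 1956, 1957, 1958, 1962, 1963, 1968, 1969, 1973, 1974, 1975, 1979, 1980 → 19.

19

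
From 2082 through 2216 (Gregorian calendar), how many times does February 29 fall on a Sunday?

Leap years in 2082–2216: 32 of them.
Feb 29 weekday advances by 5 (mod 7) from one leap year to the next four years later (or differs when a century non-leap intervenes).
Leap-day weekdays: 2084:Tue 2088:Sun✓ 2092:Fri 2096:Wed 2104:Fri 2108:Wed 2112:Mon 2116:Sat 2120:Thu 2124:Tue 2128:Sun✓ 2132:Fri 2136:Wed …(6 more)… 2164:Wed 2168:Mon 2172:Sat 2176:Thu 2180:Tue 2184:Sun✓ 2188:Fri 2192:Wed 2196:Mon 2204:Wed 2208:Mon 2212:Sat 2216:Thu
Sunday: 2088, 2128, 2156, 2184 → 4.

4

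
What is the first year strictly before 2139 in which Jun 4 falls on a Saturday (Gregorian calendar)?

From one year to the next, a fixed date's weekday advances by 1, or by 2 when a Feb 29 lies between the two dates.
2139: June 4 is Thursday.
2138: Wednesday (−1)
2137: Tuesday (−1)
2136: Monday (−1)
2135: Saturday (−2)
Jun 4 falls on a Saturday in 2135.

2135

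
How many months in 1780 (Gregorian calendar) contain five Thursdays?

4

A month of length L has five Thursdays iff its first Thursday is on day ≤ L−28 (so day 1–3 in a 31-day month, 1–2 in a 30-day month, day 1 in a leap February).
Checking each month of 1780: Jan starts Sat (31d); Feb starts Tue (29d); Mar starts Wed (31d) ✓; Apr starts Sat (30d); May starts Mon (31d); Jun starts Thu (30d) ✓; Jul starts Sat (31d); Aug starts Tue (31d) ✓; Sep starts Fri (30d); Oct starts Sun (31d); Nov starts Wed (30d) ✓; Dec starts Fri (31d).
Five-Thursday months: March, June, August, November → 4.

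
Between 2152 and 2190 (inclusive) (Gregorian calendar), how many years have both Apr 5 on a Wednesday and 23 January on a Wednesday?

Check each year's weekday for Apr 5 and 23 January:
  2152: Wed/Sun  2153: Thu/Tue  2154: Fri/Wed  2155: Sat/Thu  2156: Mon/Fri  2157: Tue/Sun  2158: Wed/Mon  2159: Thu/Tue  2160: Sat/Wed  2161: Sun/Fri  2162: Mon/Sat  2163: Tue/Sun  2164: Thu/Mon  2165: Fri/Wed  …(11 more)…  2177: Sat/Thu  2178: Sun/Fri  2179: Mon/Sat  2180: Wed/Sun  2181: Thu/Tue  2182: Fri/Wed  2183: Sat/Thu  2184: Mon/Fri  2185: Tue/Sun  2186: Wed/Mon  2187: Thu/Tue  2188: Sat/Wed  2189: Sun/Fri  2190: Mon/Sat
Both conditions hold in: no year — 0.

0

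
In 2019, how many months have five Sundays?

4

A month of length L has five Sundays iff its first Sunday is on day ≤ L−28 (so day 1–3 in a 31-day month, 1–2 in a 30-day month, day 1 in a leap February).
Checking each month of 2019: Jan starts Tue (31d); Feb starts Fri (28d); Mar starts Fri (31d) ✓; Apr starts Mon (30d); May starts Wed (31d); Jun starts Sat (30d) ✓; Jul starts Mon (31d); Aug starts Thu (31d); Sep starts Sun (30d) ✓; Oct starts Tue (31d); Nov starts Fri (30d); Dec starts Sun (31d) ✓.
Five-Sunday months: March, June, September, December → 4.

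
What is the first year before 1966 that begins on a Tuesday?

Jan 1 advances by 2 weekdays after a leap year and by 1 after a common year.
1966: Jan 1 is Saturday.
1965: Friday
1964: Wednesday (leap)
1963: Tuesday
1963 begins on a Tuesday

1963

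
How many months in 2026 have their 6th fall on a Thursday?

1

Check the 6th of each month of 2026: Jan 6: Tue, Feb 6: Fri, Mar 6: Fri, Apr 6: Mon, May 6: Wed, Jun 6: Sat, Jul 6: Mon, Aug 6: Thu, Sep 6: Sun, Oct 6: Tue, Nov 6: Fri, Dec 6: Sun.
Thursday occurs in August — 1 month.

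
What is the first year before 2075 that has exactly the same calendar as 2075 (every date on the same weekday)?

2069

Two years share a calendar iff Jan 1 falls on the same weekday and both are leap or both are common. 2075: Jan 1 is Tuesday, common year.
2074: Jan 1 Monday, common
2073: Jan 1 Sunday, common
2072: Jan 1 Friday, leap
2071: Jan 1 Thursday, common
2070: Jan 1 Wednesday, common
2069: Jan 1 Tuesday, common
2069 matches on both conditions.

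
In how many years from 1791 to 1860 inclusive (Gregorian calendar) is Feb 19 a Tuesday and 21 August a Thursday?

Check each year's weekday for Feb 19 and 21 August:
  1791: Sat/Sun  1792: Sun/Tue  1793: Tue/Wed  1794: Wed/Thu  1795: Thu/Fri  1796: Fri/Sun  1797: Sun/Mon  1798: Mon/Tue  1799: Tue/Wed  1800: Wed/Thu  1801: Thu/Fri  1802: Fri/Sat  1803: Sat/Sun  1804: Sun/Tue  …(42 more)…  1847: Fri/Sat  1848: Sat/Mon  1849: Mon/Tue  1850: Tue/Wed  1851: Wed/Thu  1852: Thu/Sat  1853: Sat/Sun  1854: Sun/Mon  1855: Mon/Tue  1856: Tue/Thu ✓  1857: Thu/Fri  1858: Fri/Sat  1859: Sat/Sun  1860: Sun/Tue
Both conditions hold in: 1828, 1856 — 2.

2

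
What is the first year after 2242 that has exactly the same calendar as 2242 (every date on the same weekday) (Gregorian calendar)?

Two years share a calendar iff Jan 1 falls on the same weekday and both are leap or both are common. 2242: Jan 1 is Saturday, common year.
2243: Jan 1 Sunday, common
2244: Jan 1 Monday, leap
2245: Jan 1 Wednesday, common
2246: Jan 1 Thursday, common
2247: Jan 1 Friday, common
2248: Jan 1 Saturday, leap
2249: Jan 1 Monday, common
2250: Jan 1 Tuesday, common
2251: Jan 1 Wednesday, common
2252: Jan 1 Thursday, leap
2253: Jan 1 Saturday, common
2253 matches on both conditions.

2253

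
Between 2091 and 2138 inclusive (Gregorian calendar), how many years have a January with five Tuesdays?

January has 31 days; it has five Tuesdays when Tuesday falls among the first (month-length − 28) days — i.e. when January 1 is one of Tuesday/Monday/Sunday.
January 1 by year: 2091:Mon✓ 2092:Tue✓ 2093:Thu 2094:Fri 2095:Sat 2096:Sun✓ 2097:Tue✓ 2098:Wed 2099:Thu 2100:Fri 2101:Sat 2102:Sun✓ 2103:Mon✓ 2104:Tue✓ 2105:Thu …(18 more)… 2124:Sat 2125:Mon✓ 2126:Tue✓ 2127:Wed 2128:Thu 2129:Sat 2130:Sun✓ 2131:Mon✓ 2132:Tue✓ 2133:Thu 2134:Fri 2135:Sat 2136:Sun✓ 2137:Tue✓ 2138:Wed
Years with five Tuesdays: 2091, 2092, 2096, 2097, 2102, 2103, 2104, 2108, 2109, 2113, 2114, 2115, 2119, 2120, 2125, 2126, 2130, 2131, 2132, 2136, 2137 → 21.

21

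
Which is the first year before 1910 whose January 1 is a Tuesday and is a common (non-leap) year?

1907

Jan 1 advances by 2 weekdays after a leap year and by 1 after a common year.
1910: Jan 1 is Saturday.
1909: Friday
1908: Wednesday (leap)
1907: Tuesday
1907 begins on a Tuesday and is a common year.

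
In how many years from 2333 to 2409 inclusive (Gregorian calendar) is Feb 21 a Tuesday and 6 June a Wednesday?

2

Check each year's weekday for Feb 21 and 6 June:
  2333: Tue/Tue  2334: Wed/Wed  2335: Thu/Thu  2336: Fri/Sat  2337: Sun/Sun  2338: Mon/Mon  2339: Tue/Tue  2340: Wed/Thu  2341: Fri/Fri  2342: Sat/Sat  2343: Sun/Sun  2344: Mon/Tue  2345: Wed/Wed  2346: Thu/Thu  …(49 more)…  2396: Wed/Thu  2397: Fri/Fri  2398: Sat/Sat  2399: Sun/Sun  2400: Mon/Tue  2401: Wed/Wed  2402: Thu/Thu  2403: Fri/Fri  2404: Sat/Sun  2405: Mon/Mon  2406: Tue/Tue  2407: Wed/Wed  2408: Thu/Fri  2409: Sat/Sat
Both conditions hold in: 2356, 2384 — 2.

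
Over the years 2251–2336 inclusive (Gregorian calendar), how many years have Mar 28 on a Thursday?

12

Track Mar 28's weekday year by year (advancing +1, or +2 across a Feb 29):
  2251: Fri  2252: Sun (+2)  2253: Mon (+1)  2254: Tue (+1)  2255: Wed (+1)
  2256: Fri (+2)  2257: Sat (+1)  2258: Sun (+1)  2259: Mon (+1)  2260: Wed (+2)
  2261: Thu (+1) ✓  2262: Fri (+1)  2263: Sat (+1)  2264: Mon (+2)  … (58 more years) …
  2323: Wed (+1)  2324: Fri (+2)  2325: Sat (+1)  2326: Sun (+1)  2327: Mon (+1)
  2328: Wed (+2)  2329: Thu (+1) ✓  2330: Fri (+1)  2331: Sat (+1)  2332: Mon (+2)
  2333: Tue (+1)  2334: Wed (+1)  2335: Thu (+1) ✓  2336: Sat (+2)
Thursday years: 2261, 2267, 2272, 2278, 2289, 2295, 2301, 2307, 2312, 2318, 2329, 2335 — 12 in total.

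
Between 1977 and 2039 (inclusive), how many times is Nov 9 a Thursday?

9

Track Nov 9's weekday year by year (advancing +1, or +2 across a Feb 29):
  1977: Wed  1978: Thu (+1) ✓  1979: Fri (+1)  1980: Sun (+2)  1981: Mon (+1)
  1982: Tue (+1)  1983: Wed (+1)  1984: Fri (+2)  1985: Sat (+1)  1986: Sun (+1)
  1987: Mon (+1)  1988: Wed (+2)  1989: Thu (+1) ✓  1990: Fri (+1)  … (35 more years) …
  2026: Mon (+1)  2027: Tue (+1)  2028: Thu (+2) ✓  2029: Fri (+1)  2030: Sat (+1)
  2031: Sun (+1)  2032: Tue (+2)  2033: Wed (+1)  2034: Thu (+1) ✓  2035: Fri (+1)
  2036: Sun (+2)  2037: Mon (+1)  2038: Tue (+1)  2039: Wed (+1)
Thursday years: 1978, 1989, 1995, 2000, 2006, 2017, 2023, 2028, 2034 — 9 in total.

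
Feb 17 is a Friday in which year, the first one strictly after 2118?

2119

From one year to the next, a fixed date's weekday advances by 1, or by 2 when a Feb 29 lies between the two dates.
2118: February 17 is Thursday.
2119: Friday (+1)
Feb 17 falls on a Friday in 2119.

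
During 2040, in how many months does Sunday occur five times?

A month of length L has five Sundays iff its first Sunday is on day ≤ L−28 (so day 1–3 in a 31-day month, 1–2 in a 30-day month, day 1 in a leap February).
Checking each month of 2040: Jan starts Sun (31d) ✓; Feb starts Wed (29d); Mar starts Thu (31d); Apr starts Sun (30d) ✓; May starts Tue (31d); Jun starts Fri (30d); Jul starts Sun (31d) ✓; Aug starts Wed (31d); Sep starts Sat (30d) ✓; Oct starts Mon (31d); Nov starts Thu (30d); Dec starts Sat (31d) ✓.
Five-Sunday months: January, April, July, September, December → 5.

5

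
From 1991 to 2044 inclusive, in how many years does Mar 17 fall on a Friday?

Track Mar 17's weekday year by year (advancing +1, or +2 across a Feb 29):
  1991: Sun  1992: Tue (+2)  1993: Wed (+1)  1994: Thu (+1)  1995: Fri (+1) ✓
  1996: Sun (+2)  1997: Mon (+1)  1998: Tue (+1)  1999: Wed (+1)  2000: Fri (+2) ✓
  2001: Sat (+1)  2002: Sun (+1)  2003: Mon (+1)  2004: Wed (+2)  … (26 more years) …
  2031: Mon (+1)  2032: Wed (+2)  2033: Thu (+1)  2034: Fri (+1) ✓  2035: Sat (+1)
  2036: Mon (+2)  2037: Tue (+1)  2038: Wed (+1)  2039: Thu (+1)  2040: Sat (+2)
  2041: Sun (+1)  2042: Mon (+1)  2043: Tue (+1)  2044: Thu (+2)
Friday years: 1995, 2000, 2006, 2017, 2023, 2028, 2034 — 7 in total.

7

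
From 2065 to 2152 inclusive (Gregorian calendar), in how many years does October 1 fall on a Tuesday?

12

Track October 1's weekday year by year (advancing +1, or +2 across a Feb 29):
  2065: Thu  2066: Fri (+1)  2067: Sat (+1)  2068: Mon (+2)  2069: Tue (+1) ✓
  2070: Wed (+1)  2071: Thu (+1)  2072: Sat (+2)  2073: Sun (+1)  2074: Mon (+1)
  2075: Tue (+1) ✓  2076: Thu (+2)  2077: Fri (+1)  2078: Sat (+1)  … (60 more years) …
  2139: Thu (+1)  2140: Sat (+2)  2141: Sun (+1)  2142: Mon (+1)  2143: Tue (+1) ✓
  2144: Thu (+2)  2145: Fri (+1)  2146: Sat (+1)  2147: Sun (+1)  2148: Tue (+2) ✓
  2149: Wed (+1)  2150: Thu (+1)  2151: Fri (+1)  2152: Sun (+2)
Tuesday years: 2069, 2075, 2080, 2086, 2097, 2109, 2115, 2120, 2126, 2137, 2143, 2148 — 12 in total.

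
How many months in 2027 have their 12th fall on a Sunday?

Check the 12th of each month of 2027: Jan 12: Tue, Feb 12: Fri, Mar 12: Fri, Apr 12: Mon, May 12: Wed, Jun 12: Sat, Jul 12: Mon, Aug 12: Thu, Sep 12: Sun, Oct 12: Tue, Nov 12: Fri, Dec 12: Sun.
Sunday occurs in September, December — 2 months.

2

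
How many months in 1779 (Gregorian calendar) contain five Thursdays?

A month of length L has five Thursdays iff its first Thursday is on day ≤ L−28 (so day 1–3 in a 31-day month, 1–2 in a 30-day month, day 1 in a leap February).
Checking each month of 1779: Jan starts Fri (31d); Feb starts Mon (28d); Mar starts Mon (31d); Apr starts Thu (30d) ✓; May starts Sat (31d); Jun starts Tue (30d); Jul starts Thu (31d) ✓; Aug starts Sun (31d); Sep starts Wed (30d) ✓; Oct starts Fri (31d); Nov starts Mon (30d); Dec starts Wed (31d) ✓.
Five-Thursday months: April, July, September, December → 4.

4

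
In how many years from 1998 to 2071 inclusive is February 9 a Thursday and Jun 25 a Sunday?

Check each year's weekday for February 9 and Jun 25:
  1998: Mon/Thu  1999: Tue/Fri  2000: Wed/Sun  2001: Fri/Mon  2002: Sat/Tue  2003: Sun/Wed  2004: Mon/Fri  2005: Wed/Sat  2006: Thu/Sun ✓  2007: Fri/Mon  2008: Sat/Wed  2009: Mon/Thu  2010: Tue/Fri  2011: Wed/Sat  …(46 more)…  2058: Sat/Tue  2059: Sun/Wed  2060: Mon/Fri  2061: Wed/Sat  2062: Thu/Sun ✓  2063: Fri/Mon  2064: Sat/Wed  2065: Mon/Thu  2066: Tue/Fri  2067: Wed/Sat  2068: Thu/Mon  2069: Sat/Tue  2070: Sun/Wed  2071: Mon/Thu
Both conditions hold in: 2006, 2017, 2023, 2034, 2045, 2051, 2062 — 7.

7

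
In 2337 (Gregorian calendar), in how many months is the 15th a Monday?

Check the 15th of each month of 2337: Jan 15: Fri, Feb 15: Mon, Mar 15: Mon, Apr 15: Thu, May 15: Sat, Jun 15: Tue, Jul 15: Thu, Aug 15: Sun, Sep 15: Wed, Oct 15: Fri, Nov 15: Mon, Dec 15: Wed.
Monday occurs in February, March, November — 3 months.

3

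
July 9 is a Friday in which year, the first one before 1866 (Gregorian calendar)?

1858

From one year to the next, a fixed date's weekday advances by 1, or by 2 when a Feb 29 lies between the two dates.
1866: July 9 is Monday.
1865: Sunday (−1)
1864: Saturday (−1)
1863: Thursday (−2)
1862: Wednesday (−1)
1861: Tuesday (−1)
1860: Monday (−1)
1859: Saturday (−2)
1858: Friday (−1)
July 9 falls on a Friday in 1858.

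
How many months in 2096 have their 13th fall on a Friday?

3

Check the 13th of each month of 2096: Jan 13: Fri, Feb 13: Mon, Mar 13: Tue, Apr 13: Fri, May 13: Sun, Jun 13: Wed, Jul 13: Fri, Aug 13: Mon, Sep 13: Thu, Oct 13: Sat, Nov 13: Tue, Dec 13: Thu.
Friday occurs in January, April, July — 3 months.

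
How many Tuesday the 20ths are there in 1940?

Check the 20th of each month of 1940: Jan 20: Sat, Feb 20: Tue, Mar 20: Wed, Apr 20: Sat, May 20: Mon, Jun 20: Thu, Jul 20: Sat, Aug 20: Tue, Sep 20: Fri, Oct 20: Sun, Nov 20: Wed, Dec 20: Fri.
Tuesday occurs in February, August — 2 months.

2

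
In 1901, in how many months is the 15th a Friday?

Check the 15th of each month of 1901: Jan 15: Tue, Feb 15: Fri, Mar 15: Fri, Apr 15: Mon, May 15: Wed, Jun 15: Sat, Jul 15: Mon, Aug 15: Thu, Sep 15: Sun, Oct 15: Tue, Nov 15: Fri, Dec 15: Sun.
Friday occurs in February, March, November — 3 months.

3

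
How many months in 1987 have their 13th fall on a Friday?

Check the 13th of each month of 1987: Jan 13: Tue, Feb 13: Fri, Mar 13: Fri, Apr 13: Mon, May 13: Wed, Jun 13: Sat, Jul 13: Mon, Aug 13: Thu, Sep 13: Sun, Oct 13: Tue, Nov 13: Fri, Dec 13: Sun.
Friday occurs in February, March, November — 3 months.

3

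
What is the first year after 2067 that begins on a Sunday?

Jan 1 advances by 2 weekdays after a leap year and by 1 after a common year.
2067: Jan 1 is Saturday.
2068: Sunday (leap)
2068 begins on a Sunday

2068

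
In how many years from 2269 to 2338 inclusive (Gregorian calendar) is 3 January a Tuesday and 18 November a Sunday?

Check each year's weekday for 3 January and 18 November:
  2269: Sun/Thu  2270: Mon/Fri  2271: Tue/Sat  2272: Wed/Mon  2273: Fri/Tue  2274: Sat/Wed  2275: Sun/Thu  2276: Mon/Sat  2277: Wed/Sun  2278: Thu/Mon  2279: Fri/Tue  2280: Sat/Thu  2281: Mon/Fri  2282: Tue/Sat  …(42 more)…  2325: Sat/Wed  2326: Sun/Thu  2327: Mon/Fri  2328: Tue/Sun ✓  2329: Thu/Mon  2330: Fri/Tue  2331: Sat/Wed  2332: Sun/Fri  2333: Tue/Sat  2334: Wed/Sun  2335: Thu/Mon  2336: Fri/Wed  2337: Sun/Thu  2338: Mon/Fri
Both conditions hold in: 2288, 2328 — 2.

2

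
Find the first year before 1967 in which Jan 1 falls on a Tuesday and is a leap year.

1952

Jan 1 advances by 2 weekdays after a leap year and by 1 after a common year.
1967: Jan 1 is Sunday.
1966: Saturday
1965: Friday
1964: Wednesday (leap)
1963: Tuesday
1962: Monday
1961: Sunday
1960: Friday (leap)
1959: Thursday
1958: Wednesday
1957: Tuesday
1956: Sunday (leap)
1955: Saturday
1954: Friday
1953: Thursday
1952: Tuesday (leap)
1952 begins on a Tuesday and is a leap year.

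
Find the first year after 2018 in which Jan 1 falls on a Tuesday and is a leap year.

Jan 1 advances by 2 weekdays after a leap year and by 1 after a common year.
2018: Jan 1 is Monday.
2019: Tuesday
2020: Wednesday (leap)
2021: Friday
2022: Saturday
2023: Sunday
2024: Monday (leap)
2025: Wednesday
2026: Thursday
2027: Friday
2028: Saturday (leap)
2029: Monday
2030: Tuesday
2031: Wednesday
2032: Thursday (leap)
2033: Saturday
2034: Sunday
2035: Monday
2036: Tuesday (leap)
2036 begins on a Tuesday and is a leap year.

2036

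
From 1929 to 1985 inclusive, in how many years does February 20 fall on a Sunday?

8

Track February 20's weekday year by year (advancing +1, or +2 across a Feb 29):
  1929: Wed  1930: Thu (+1)  1931: Fri (+1)  1932: Sat (+1)  1933: Mon (+2)
  1934: Tue (+1)  1935: Wed (+1)  1936: Thu (+1)  1937: Sat (+2)  1938: Sun (+1) ✓
  1939: Mon (+1)  1940: Tue (+1)  1941: Thu (+2)  1942: Fri (+1)  … (29 more years) …
  1972: Sun (+1) ✓  1973: Tue (+2)  1974: Wed (+1)  1975: Thu (+1)  1976: Fri (+1)
  1977: Sun (+2) ✓  1978: Mon (+1)  1979: Tue (+1)  1980: Wed (+1)  1981: Fri (+2)
  1982: Sat (+1)  1983: Sun (+1) ✓  1984: Mon (+1)  1985: Wed (+2)
Sunday years: 1938, 1944, 1949, 1955, 1966, 1972, 1977, 1983 — 8 in total.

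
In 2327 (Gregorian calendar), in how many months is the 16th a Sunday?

2

Check the 16th of each month of 2327: Jan 16: Sun, Feb 16: Wed, Mar 16: Wed, Apr 16: Sat, May 16: Mon, Jun 16: Thu, Jul 16: Sat, Aug 16: Tue, Sep 16: Fri, Oct 16: Sun, Nov 16: Wed, Dec 16: Fri.
Sunday occurs in January, October — 2 months.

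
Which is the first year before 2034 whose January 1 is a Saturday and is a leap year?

2028

Jan 1 advances by 2 weekdays after a leap year and by 1 after a common year.
2034: Jan 1 is Sunday.
2033: Saturday
2032: Thursday (leap)
2031: Wednesday
2030: Tuesday
2029: Monday
2028: Saturday (leap)
2028 begins on a Saturday and is a leap year.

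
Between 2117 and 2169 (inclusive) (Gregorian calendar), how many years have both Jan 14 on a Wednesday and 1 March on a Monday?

2

Check each year's weekday for Jan 14 and 1 March:
  2117: Thu/Mon  2118: Fri/Tue  2119: Sat/Wed  2120: Sun/Fri  2121: Tue/Sat  2122: Wed/Sun  2123: Thu/Mon  2124: Fri/Wed  2125: Sun/Thu  2126: Mon/Fri  2127: Tue/Sat  2128: Wed/Mon ✓  2129: Fri/Tue  2130: Sat/Wed  …(25 more)…  2156: Wed/Mon ✓  2157: Fri/Tue  2158: Sat/Wed  2159: Sun/Thu  2160: Mon/Sat  2161: Wed/Sun  2162: Thu/Mon  2163: Fri/Tue  2164: Sat/Thu  2165: Mon/Fri  2166: Tue/Sat  2167: Wed/Sun  2168: Thu/Tue  2169: Sat/Wed
Both conditions hold in: 2128, 2156 — 2.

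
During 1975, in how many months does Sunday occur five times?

4

A month of length L has five Sundays iff its first Sunday is on day ≤ L−28 (so day 1–3 in a 31-day month, 1–2 in a 30-day month, day 1 in a leap February).
Checking each month of 1975: Jan starts Wed (31d); Feb starts Sat (28d); Mar starts Sat (31d) ✓; Apr starts Tue (30d); May starts Thu (31d); Jun starts Sun (30d) ✓; Jul starts Tue (31d); Aug starts Fri (31d) ✓; Sep starts Mon (30d); Oct starts Wed (31d); Nov starts Sat (30d) ✓; Dec starts Mon (31d).
Five-Sunday months: March, June, August, November → 4.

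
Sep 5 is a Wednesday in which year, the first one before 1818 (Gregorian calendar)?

From one year to the next, a fixed date's weekday advances by 1, or by 2 when a Feb 29 lies between the two dates.
1818: September 5 is Saturday.
1817: Friday (−1)
1816: Thursday (−1)
1815: Tuesday (−2)
1814: Monday (−1)
1813: Sunday (−1)
1812: Saturday (−1)
1811: Thursday (−2)
1810: Wednesday (−1)
Sep 5 falls on a Wednesday in 1810.

1810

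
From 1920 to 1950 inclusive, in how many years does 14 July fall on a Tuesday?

Track 14 July's weekday year by year (advancing +1, or +2 across a Feb 29):
  1920: Wed  1921: Thu (+1)  1922: Fri (+1)  1923: Sat (+1)  1924: Mon (+2)
  1925: Tue (+1) ✓  1926: Wed (+1)  1927: Thu (+1)  1928: Sat (+2)  1929: Sun (+1)
  1930: Mon (+1)  1931: Tue (+1) ✓  1932: Thu (+2)  1933: Fri (+1)  … (3 more years) …
  1937: Wed (+1)  1938: Thu (+1)  1939: Fri (+1)  1940: Sun (+2)  1941: Mon (+1)
  1942: Tue (+1) ✓  1943: Wed (+1)  1944: Fri (+2)  1945: Sat (+1)  1946: Sun (+1)
  1947: Mon (+1)  1948: Wed (+2)  1949: Thu (+1)  1950: Fri (+1)
Tuesday years: 1925, 1931, 1936, 1942 — 4 in total.

4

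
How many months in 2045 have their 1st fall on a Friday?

2

Check the 1st of each month of 2045: Jan 1: Sun, Feb 1: Wed, Mar 1: Wed, Apr 1: Sat, May 1: Mon, Jun 1: Thu, Jul 1: Sat, Aug 1: Tue, Sep 1: Fri, Oct 1: Sun, Nov 1: Wed, Dec 1: Fri.
Friday occurs in September, December — 2 months.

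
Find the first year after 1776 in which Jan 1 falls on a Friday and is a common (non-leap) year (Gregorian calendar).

Jan 1 advances by 2 weekdays after a leap year and by 1 after a common year.
1776: Jan 1 is Monday (leap).
1777: Wednesday
1778: Thursday
1779: Friday
1779 begins on a Friday and is a common year.

1779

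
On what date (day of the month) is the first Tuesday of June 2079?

6

June 1, 2079 is a Thursday, so the first Tuesday is the 6th.
The first Tuesday is 6 + 0 = 6.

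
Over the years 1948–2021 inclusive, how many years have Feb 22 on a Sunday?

11

Track Feb 22's weekday year by year (advancing +1, or +2 across a Feb 29):
  1948: Sun ✓  1949: Tue (+2)  1950: Wed (+1)  1951: Thu (+1)  1952: Fri (+1)
  1953: Sun (+2) ✓  1954: Mon (+1)  1955: Tue (+1)  1956: Wed (+1)  1957: Fri (+2)
  1958: Sat (+1)  1959: Sun (+1) ✓  1960: Mon (+1)  1961: Wed (+2)  … (46 more years) …
  2008: Fri (+1)  2009: Sun (+2) ✓  2010: Mon (+1)  2011: Tue (+1)  2012: Wed (+1)
  2013: Fri (+2)  2014: Sat (+1)  2015: Sun (+1) ✓  2016: Mon (+1)  2017: Wed (+2)
  2018: Thu (+1)  2019: Fri (+1)  2020: Sat (+1)  2021: Mon (+2)
Sunday years: 1948, 1953, 1959, 1970, 1976, 1981, 1987, 1998, 2004, 2009, 2015 — 11 in total.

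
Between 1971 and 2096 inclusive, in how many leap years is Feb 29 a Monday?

Leap years in 1971–2096: 32 of them.
Feb 29 weekday advances by 5 (mod 7) from one leap year to the next four years later (or differs when a century non-leap intervenes).
Leap-day weekdays: 1972:Tue 1976:Sun 1980:Fri 1984:Wed 1988:Mon✓ 1992:Sat 1996:Thu 2000:Tue 2004:Sun 2008:Fri 2012:Wed 2016:Mon✓ 2020:Sat …(6 more)… 2048:Sat 2052:Thu 2056:Tue 2060:Sun 2064:Fri 2068:Wed 2072:Mon✓ 2076:Sat 2080:Thu 2084:Tue 2088:Sun 2092:Fri 2096:Wed
Monday: 1988, 2016, 2044, 2072 → 4.

4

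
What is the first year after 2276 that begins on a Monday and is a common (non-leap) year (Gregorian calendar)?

Jan 1 advances by 2 weekdays after a leap year and by 1 after a common year.
2276: Jan 1 is Saturday (leap).
2277: Monday
2277 begins on a Monday and is a common year.

2277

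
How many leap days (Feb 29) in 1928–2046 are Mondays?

5

Leap years in 1928–2046: 30 of them.
Feb 29 weekday advances by 5 (mod 7) from one leap year to the next four years later (or differs when a century non-leap intervenes).
Leap-day weekdays: 1928:Wed 1932:Mon✓ 1936:Sat 1940:Thu 1944:Tue 1948:Sun 1952:Fri 1956:Wed 1960:Mon✓ 1964:Sat 1968:Thu 1972:Tue 1976:Sun …(4 more)… 1996:Thu 2000:Tue 2004:Sun 2008:Fri 2012:Wed 2016:Mon✓ 2020:Sat 2024:Thu 2028:Tue 2032:Sun 2036:Fri 2040:Wed 2044:Mon✓
Monday: 1932, 1960, 1988, 2016, 2044 → 5.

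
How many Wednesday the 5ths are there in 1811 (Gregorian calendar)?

1

Check the 5th of each month of 1811: Jan 5: Sat, Feb 5: Tue, Mar 5: Tue, Apr 5: Fri, May 5: Sun, Jun 5: Wed, Jul 5: Fri, Aug 5: Mon, Sep 5: Thu, Oct 5: Sat, Nov 5: Tue, Dec 5: Thu.
Wednesday occurs in June — 1 month.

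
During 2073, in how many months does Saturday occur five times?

A month of length L has five Saturdays iff its first Saturday is on day ≤ L−28 (so day 1–3 in a 31-day month, 1–2 in a 30-day month, day 1 in a leap February).
Checking each month of 2073: Jan starts Sun (31d); Feb starts Wed (28d); Mar starts Wed (31d); Apr starts Sat (30d) ✓; May starts Mon (31d); Jun starts Thu (30d); Jul starts Sat (31d) ✓; Aug starts Tue (31d); Sep starts Fri (30d) ✓; Oct starts Sun (31d); Nov starts Wed (30d); Dec starts Fri (31d) ✓.
Five-Saturday months: April, July, September, December → 4.

4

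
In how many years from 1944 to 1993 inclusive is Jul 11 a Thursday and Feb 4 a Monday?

Check each year's weekday for Jul 11 and Feb 4:
  1944: Tue/Fri  1945: Wed/Sun  1946: Thu/Mon ✓  1947: Fri/Tue  1948: Sun/Wed  1949: Mon/Fri  1950: Tue/Sat  1951: Wed/Sun  1952: Fri/Mon  1953: Sat/Wed  1954: Sun/Thu  1955: Mon/Fri  1956: Wed/Sat  1957: Thu/Mon ✓  …(22 more)…  1980: Fri/Mon  1981: Sat/Wed  1982: Sun/Thu  1983: Mon/Fri  1984: Wed/Sat  1985: Thu/Mon ✓  1986: Fri/Tue  1987: Sat/Wed  1988: Mon/Thu  1989: Tue/Sat  1990: Wed/Sun  1991: Thu/Mon ✓  1992: Sat/Tue  1993: Sun/Thu
Both conditions hold in: 1946, 1957, 1963, 1974, 1985, 1991 — 6.

6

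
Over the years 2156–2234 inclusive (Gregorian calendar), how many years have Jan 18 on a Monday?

Track Jan 18's weekday year by year (advancing +1, or +2 across a Feb 29):
  2156: Sun  2157: Tue (+2)  2158: Wed (+1)  2159: Thu (+1)  2160: Fri (+1)
  2161: Sun (+2)  2162: Mon (+1) ✓  2163: Tue (+1)  2164: Wed (+1)  2165: Fri (+2)
  2166: Sat (+1)  2167: Sun (+1)  2168: Mon (+1) ✓  2169: Wed (+2)  … (51 more years) …
  2221: Thu (+2)  2222: Fri (+1)  2223: Sat (+1)  2224: Sun (+1)  2225: Tue (+2)
  2226: Wed (+1)  2227: Thu (+1)  2228: Fri (+1)  2229: Sun (+2)  2230: Mon (+1) ✓
  2231: Tue (+1)  2232: Wed (+1)  2233: Fri (+2)  2234: Sat (+1)
Monday years: 2162, 2168, 2173, 2179, 2190, 2196, 2202, 2208, 2213, 2219, 2230 — 11 in total.

11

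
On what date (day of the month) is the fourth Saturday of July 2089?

23

July 1, 2089 is a Friday, so the first Saturday is the 2nd.
The fourth Saturday is 2 + 21 = 23.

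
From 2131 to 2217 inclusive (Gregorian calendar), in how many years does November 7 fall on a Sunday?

11

Track November 7's weekday year by year (advancing +1, or +2 across a Feb 29):
  2131: Wed  2132: Fri (+2)  2133: Sat (+1)  2134: Sun (+1) ✓  2135: Mon (+1)
  2136: Wed (+2)  2137: Thu (+1)  2138: Fri (+1)  2139: Sat (+1)  2140: Mon (+2)
  2141: Tue (+1)  2142: Wed (+1)  2143: Thu (+1)  2144: Sat (+2)  … (59 more years) …
  2204: Wed (+2)  2205: Thu (+1)  2206: Fri (+1)  2207: Sat (+1)  2208: Mon (+2)
  2209: Tue (+1)  2210: Wed (+1)  2211: Thu (+1)  2212: Sat (+2)  2213: Sun (+1) ✓
  2214: Mon (+1)  2215: Tue (+1)  2216: Thu (+2)  2217: Fri (+1)
Sunday years: 2134, 2145, 2151, 2156, 2162, 2173, 2179, 2184, 2190, 2202, 2213 — 11 in total.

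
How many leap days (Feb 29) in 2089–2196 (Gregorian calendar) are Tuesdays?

3

Leap years in 2089–2196: 26 of them.
Feb 29 weekday advances by 5 (mod 7) from one leap year to the next four years later (or differs when a century non-leap intervenes).
Leap-day weekdays: 2092:Fri 2096:Wed 2104:Fri 2108:Wed 2112:Mon 2116:Sat 2120:Thu 2124:Tue✓ 2128:Sun 2132:Fri 2136:Wed 2140:Mon 2144:Sat 2148:Thu 2152:Tue✓ 2156:Sun 2160:Fri 2164:Wed 2168:Mon 2172:Sat 2176:Thu 2180:Tue✓ 2184:Sun 2188:Fri 2192:Wed 2196:Mon
Tuesday: 2124, 2152, 2180 → 3.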